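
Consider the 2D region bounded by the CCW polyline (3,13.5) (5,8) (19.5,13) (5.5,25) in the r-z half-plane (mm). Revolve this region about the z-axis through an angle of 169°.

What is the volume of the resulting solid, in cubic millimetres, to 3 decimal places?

Volume = 3842.415 mm³

Profile (r,z), 4 vertices: (3,13.5) (5,8) (19.5,13) (5.5,25)
edge 0: (3,13.5)→(5,8)  cross = 3·8 − 5·13.5 = -43.5000; (r_i+r_j)·cross = 8·-43.5000 = -348.0000
edge 1: (5,8)→(19.5,13)  cross = 5·13 − 19.5·8 = -91.0000; (r_i+r_j)·cross = 24.5·-91.0000 = -2229.5000
edge 2: (19.5,13)→(5.5,25)  cross = 19.5·25 − 5.5·13 = 416.0000; (r_i+r_j)·cross = 25·416.0000 = 10400.0000
edge 3: (5.5,25)→(3,13.5)  cross = 5.5·13.5 − 3·25 = -0.7500; (r_i+r_j)·cross = 8.5·-0.7500 = -6.3750
Σcross = 280.7500 → A = |Σcross|/2 = 140.3750 mm²
Σ(r_i+r_j)·cross = 7816.1250 → first moment M = |Σ|/6 = 1302.6875
R_c = M/A = 1302.6875/140.3750 = 9.2801 mm
θ = 169° = 2.949606 rad
V = θ·R_c·A = 2.949606·9.2801·140.3750 = 3842.415 mm³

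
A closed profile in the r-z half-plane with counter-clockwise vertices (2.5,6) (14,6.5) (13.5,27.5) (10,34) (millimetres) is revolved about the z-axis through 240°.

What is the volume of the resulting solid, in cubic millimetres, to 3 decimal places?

Profile (r,z), 4 vertices: (2.5,6) (14,6.5) (13.5,27.5) (10,34)
edge 0: (2.5,6)→(14,6.5)  cross = 2.5·6.5 − 14·6 = -67.7500; (r_i+r_j)·cross = 16.5·-67.7500 = -1117.8750
edge 1: (14,6.5)→(13.5,27.5)  cross = 14·27.5 − 13.5·6.5 = 297.2500; (r_i+r_j)·cross = 27.5·297.2500 = 8174.3750
edge 2: (13.5,27.5)→(10,34)  cross = 13.5·34 − 10·27.5 = 184.0000; (r_i+r_j)·cross = 23.5·184.0000 = 4324.0000
edge 3: (10,34)→(2.5,6)  cross = 10·6 − 2.5·34 = -25.0000; (r_i+r_j)·cross = 12.5·-25.0000 = -312.5000
Σcross = 388.5000 → A = |Σcross|/2 = 194.2500 mm²
Σ(r_i+r_j)·cross = 11068.0000 → first moment M = |Σ|/6 = 1844.6667
R_c = M/A = 1844.6667/194.2500 = 9.4964 mm
θ = 240° = 4.188790 rad
V = θ·R_c·A = 4.188790·9.4964·194.2500 = 7726.922 mm³

Volume = 7726.922 mm³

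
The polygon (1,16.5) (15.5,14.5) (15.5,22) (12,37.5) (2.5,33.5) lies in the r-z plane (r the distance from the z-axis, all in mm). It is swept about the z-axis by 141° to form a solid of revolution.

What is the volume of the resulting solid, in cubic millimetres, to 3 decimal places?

Profile (r,z), 5 vertices: (1,16.5) (15.5,14.5) (15.5,22) (12,37.5) (2.5,33.5)
edge 0: (1,16.5)→(15.5,14.5)  cross = 1·14.5 − 15.5·16.5 = -241.2500; (r_i+r_j)·cross = 16.5·-241.2500 = -3980.6250
edge 1: (15.5,14.5)→(15.5,22)  cross = 15.5·22 − 15.5·14.5 = 116.2500; (r_i+r_j)·cross = 31·116.2500 = 3603.7500
edge 2: (15.5,22)→(12,37.5)  cross = 15.5·37.5 − 12·22 = 317.2500; (r_i+r_j)·cross = 27.5·317.2500 = 8724.3750
edge 3: (12,37.5)→(2.5,33.5)  cross = 12·33.5 − 2.5·37.5 = 308.2500; (r_i+r_j)·cross = 14.5·308.2500 = 4469.6250
edge 4: (2.5,33.5)→(1,16.5)  cross = 2.5·16.5 − 1·33.5 = 7.7500; (r_i+r_j)·cross = 3.5·7.7500 = 27.1250
Σcross = 508.2500 → A = |Σcross|/2 = 254.1250 mm²
Σ(r_i+r_j)·cross = 12844.2500 → first moment M = |Σ|/6 = 2140.7083
R_c = M/A = 2140.7083/254.1250 = 8.4238 mm
θ = 141° = 2.460914 rad
V = θ·R_c·A = 2.460914·8.4238·254.1250 = 5268.100 mm³

Volume = 5268.100 mm³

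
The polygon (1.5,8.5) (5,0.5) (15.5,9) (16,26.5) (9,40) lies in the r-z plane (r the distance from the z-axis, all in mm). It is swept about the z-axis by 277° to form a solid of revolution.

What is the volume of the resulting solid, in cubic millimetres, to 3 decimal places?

Volume = 15394.555 mm³

Profile (r,z), 5 vertices: (1.5,8.5) (5,0.5) (15.5,9) (16,26.5) (9,40)
edge 0: (1.5,8.5)→(5,0.5)  cross = 1.5·0.5 − 5·8.5 = -41.7500; (r_i+r_j)·cross = 6.5·-41.7500 = -271.3750
edge 1: (5,0.5)→(15.5,9)  cross = 5·9 − 15.5·0.5 = 37.2500; (r_i+r_j)·cross = 20.5·37.2500 = 763.6250
edge 2: (15.5,9)→(16,26.5)  cross = 15.5·26.5 − 16·9 = 266.7500; (r_i+r_j)·cross = 31.5·266.7500 = 8402.6250
edge 3: (16,26.5)→(9,40)  cross = 16·40 − 9·26.5 = 401.5000; (r_i+r_j)·cross = 25·401.5000 = 10037.5000
edge 4: (9,40)→(1.5,8.5)  cross = 9·8.5 − 1.5·40 = 16.5000; (r_i+r_j)·cross = 10.5·16.5000 = 173.2500
Σcross = 680.2500 → A = |Σcross|/2 = 340.1250 mm²
Σ(r_i+r_j)·cross = 19105.6250 → first moment M = |Σ|/6 = 3184.2708
R_c = M/A = 3184.2708/340.1250 = 9.3621 mm
θ = 277° = 4.834562 rad
V = θ·R_c·A = 4.834562·9.3621·340.1250 = 15394.555 mm³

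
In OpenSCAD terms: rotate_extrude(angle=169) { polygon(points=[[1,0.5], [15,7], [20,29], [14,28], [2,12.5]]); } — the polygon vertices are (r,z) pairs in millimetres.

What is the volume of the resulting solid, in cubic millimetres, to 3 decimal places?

Profile (r,z), 5 vertices: (1,0.5) (15,7) (20,29) (14,28) (2,12.5)
edge 0: (1,0.5)→(15,7)  cross = 1·7 − 15·0.5 = -0.5000; (r_i+r_j)·cross = 16·-0.5000 = -8.0000
edge 1: (15,7)→(20,29)  cross = 15·29 − 20·7 = 295.0000; (r_i+r_j)·cross = 35·295.0000 = 10325.0000
edge 2: (20,29)→(14,28)  cross = 20·28 − 14·29 = 154.0000; (r_i+r_j)·cross = 34·154.0000 = 5236.0000
edge 3: (14,28)→(2,12.5)  cross = 14·12.5 − 2·28 = 119.0000; (r_i+r_j)·cross = 16·119.0000 = 1904.0000
edge 4: (2,12.5)→(1,0.5)  cross = 2·0.5 − 1·12.5 = -11.5000; (r_i+r_j)·cross = 3·-11.5000 = -34.5000
Σcross = 556.0000 → A = |Σcross|/2 = 278.0000 mm²
Σ(r_i+r_j)·cross = 17422.5000 → first moment M = |Σ|/6 = 2903.7500
R_c = M/A = 2903.7500/278.0000 = 10.4451 mm
θ = 169° = 2.949606 rad
V = θ·R_c·A = 2.949606·10.4451·278.0000 = 8564.920 mm³

Volume = 8564.920 mm³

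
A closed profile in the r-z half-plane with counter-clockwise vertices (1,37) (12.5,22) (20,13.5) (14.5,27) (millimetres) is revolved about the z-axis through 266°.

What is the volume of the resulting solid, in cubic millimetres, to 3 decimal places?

Volume = 3877.711 mm³

Profile (r,z), 4 vertices: (1,37) (12.5,22) (20,13.5) (14.5,27)
edge 0: (1,37)→(12.5,22)  cross = 1·22 − 12.5·37 = -440.5000; (r_i+r_j)·cross = 13.5·-440.5000 = -5946.7500
edge 1: (12.5,22)→(20,13.5)  cross = 12.5·13.5 − 20·22 = -271.2500; (r_i+r_j)·cross = 32.5·-271.2500 = -8815.6250
edge 2: (20,13.5)→(14.5,27)  cross = 20·27 − 14.5·13.5 = 344.2500; (r_i+r_j)·cross = 34.5·344.2500 = 11876.6250
edge 3: (14.5,27)→(1,37)  cross = 14.5·37 − 1·27 = 509.5000; (r_i+r_j)·cross = 15.5·509.5000 = 7897.2500
Σcross = 142.0000 → A = |Σcross|/2 = 71.0000 mm²
Σ(r_i+r_j)·cross = 5011.5000 → first moment M = |Σ|/6 = 835.2500
R_c = M/A = 835.2500/71.0000 = 11.7641 mm
θ = 266° = 4.642576 rad
V = θ·R_c·A = 4.642576·11.7641·71.0000 = 3877.711 mm³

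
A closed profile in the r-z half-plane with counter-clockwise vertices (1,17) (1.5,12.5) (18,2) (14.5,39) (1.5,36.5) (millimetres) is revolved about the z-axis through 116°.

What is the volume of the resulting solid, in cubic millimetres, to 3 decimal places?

Volume = 8440.988 mm³

Profile (r,z), 5 vertices: (1,17) (1.5,12.5) (18,2) (14.5,39) (1.5,36.5)
edge 0: (1,17)→(1.5,12.5)  cross = 1·12.5 − 1.5·17 = -13.0000; (r_i+r_j)·cross = 2.5·-13.0000 = -32.5000
edge 1: (1.5,12.5)→(18,2)  cross = 1.5·2 − 18·12.5 = -222.0000; (r_i+r_j)·cross = 19.5·-222.0000 = -4329.0000
edge 2: (18,2)→(14.5,39)  cross = 18·39 − 14.5·2 = 673.0000; (r_i+r_j)·cross = 32.5·673.0000 = 21872.5000
edge 3: (14.5,39)→(1.5,36.5)  cross = 14.5·36.5 − 1.5·39 = 470.7500; (r_i+r_j)·cross = 16·470.7500 = 7532.0000
edge 4: (1.5,36.5)→(1,17)  cross = 1.5·17 − 1·36.5 = -11.0000; (r_i+r_j)·cross = 2.5·-11.0000 = -27.5000
Σcross = 897.7500 → A = |Σcross|/2 = 448.8750 mm²
Σ(r_i+r_j)·cross = 25015.5000 → first moment M = |Σ|/6 = 4169.2500
R_c = M/A = 4169.2500/448.8750 = 9.2882 mm
θ = 116° = 2.024582 rad
V = θ·R_c·A = 2.024582·9.2882·448.8750 = 8440.988 mm³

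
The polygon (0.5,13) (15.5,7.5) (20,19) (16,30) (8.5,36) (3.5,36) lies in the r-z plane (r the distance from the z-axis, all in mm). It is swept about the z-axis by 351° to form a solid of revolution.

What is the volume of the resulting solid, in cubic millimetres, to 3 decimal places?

Volume = 23234.532 mm³

Profile (r,z), 6 vertices: (0.5,13) (15.5,7.5) (20,19) (16,30) (8.5,36) (3.5,36)
edge 0: (0.5,13)→(15.5,7.5)  cross = 0.5·7.5 − 15.5·13 = -197.7500; (r_i+r_j)·cross = 16·-197.7500 = -3164.0000
edge 1: (15.5,7.5)→(20,19)  cross = 15.5·19 − 20·7.5 = 144.5000; (r_i+r_j)·cross = 35.5·144.5000 = 5129.7500
edge 2: (20,19)→(16,30)  cross = 20·30 − 16·19 = 296.0000; (r_i+r_j)·cross = 36·296.0000 = 10656.0000
edge 3: (16,30)→(8.5,36)  cross = 16·36 − 8.5·30 = 321.0000; (r_i+r_j)·cross = 24.5·321.0000 = 7864.5000
edge 4: (8.5,36)→(3.5,36)  cross = 8.5·36 − 3.5·36 = 180.0000; (r_i+r_j)·cross = 12·180.0000 = 2160.0000
edge 5: (3.5,36)→(0.5,13)  cross = 3.5·13 − 0.5·36 = 27.5000; (r_i+r_j)·cross = 4·27.5000 = 110.0000
Σcross = 771.2500 → A = |Σcross|/2 = 385.6250 mm²
Σ(r_i+r_j)·cross = 22756.2500 → first moment M = |Σ|/6 = 3792.7083
R_c = M/A = 3792.7083/385.6250 = 9.8352 mm
θ = 351° = 6.126106 rad
V = θ·R_c·A = 6.126106·9.8352·385.6250 = 23234.532 mm³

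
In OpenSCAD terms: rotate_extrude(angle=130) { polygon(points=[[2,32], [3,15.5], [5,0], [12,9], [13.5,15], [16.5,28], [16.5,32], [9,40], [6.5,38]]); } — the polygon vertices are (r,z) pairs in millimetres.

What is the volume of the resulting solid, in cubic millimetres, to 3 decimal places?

Volume = 7292.240 mm³

Profile (r,z), 9 vertices: (2,32) (3,15.5) (5,0) (12,9) (13.5,15) (16.5,28) (16.5,32) (9,40) (6.5,38)
edge 0: (2,32)→(3,15.5)  cross = 2·15.5 − 3·32 = -65.0000; (r_i+r_j)·cross = 5·-65.0000 = -325.0000
edge 1: (3,15.5)→(5,0)  cross = 3·0 − 5·15.5 = -77.5000; (r_i+r_j)·cross = 8·-77.5000 = -620.0000
edge 2: (5,0)→(12,9)  cross = 5·9 − 12·0 = 45.0000; (r_i+r_j)·cross = 17·45.0000 = 765.0000
edge 3: (12,9)→(13.5,15)  cross = 12·15 − 13.5·9 = 58.5000; (r_i+r_j)·cross = 25.5·58.5000 = 1491.7500
edge 4: (13.5,15)→(16.5,28)  cross = 13.5·28 − 16.5·15 = 130.5000; (r_i+r_j)·cross = 30·130.5000 = 3915.0000
edge 5: (16.5,28)→(16.5,32)  cross = 16.5·32 − 16.5·28 = 66.0000; (r_i+r_j)·cross = 33·66.0000 = 2178.0000
edge 6: (16.5,32)→(9,40)  cross = 16.5·40 − 9·32 = 372.0000; (r_i+r_j)·cross = 25.5·372.0000 = 9486.0000
edge 7: (9,40)→(6.5,38)  cross = 9·38 − 6.5·40 = 82.0000; (r_i+r_j)·cross = 15.5·82.0000 = 1271.0000
edge 8: (6.5,38)→(2,32)  cross = 6.5·32 − 2·38 = 132.0000; (r_i+r_j)·cross = 8.5·132.0000 = 1122.0000
Σcross = 743.5000 → A = |Σcross|/2 = 371.7500 mm²
Σ(r_i+r_j)·cross = 19283.7500 → first moment M = |Σ|/6 = 3213.9583
R_c = M/A = 3213.9583/371.7500 = 8.6455 mm
θ = 130° = 2.268928 rad
V = θ·R_c·A = 2.268928·8.6455·371.7500 = 7292.240 mm³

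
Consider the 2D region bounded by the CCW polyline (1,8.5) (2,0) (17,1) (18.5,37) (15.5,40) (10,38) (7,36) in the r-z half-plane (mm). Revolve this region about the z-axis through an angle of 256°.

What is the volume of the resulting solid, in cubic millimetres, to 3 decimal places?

Volume = 25263.990 mm³

Profile (r,z), 7 vertices: (1,8.5) (2,0) (17,1) (18.5,37) (15.5,40) (10,38) (7,36)
edge 0: (1,8.5)→(2,0)  cross = 1·0 − 2·8.5 = -17.0000; (r_i+r_j)·cross = 3·-17.0000 = -51.0000
edge 1: (2,0)→(17,1)  cross = 2·1 − 17·0 = 2.0000; (r_i+r_j)·cross = 19·2.0000 = 38.0000
edge 2: (17,1)→(18.5,37)  cross = 17·37 − 18.5·1 = 610.5000; (r_i+r_j)·cross = 35.5·610.5000 = 21672.7500
edge 3: (18.5,37)→(15.5,40)  cross = 18.5·40 − 15.5·37 = 166.5000; (r_i+r_j)·cross = 34·166.5000 = 5661.0000
edge 4: (15.5,40)→(10,38)  cross = 15.5·38 − 10·40 = 189.0000; (r_i+r_j)·cross = 25.5·189.0000 = 4819.5000
edge 5: (10,38)→(7,36)  cross = 10·36 − 7·38 = 94.0000; (r_i+r_j)·cross = 17·94.0000 = 1598.0000
edge 6: (7,36)→(1,8.5)  cross = 7·8.5 − 1·36 = 23.5000; (r_i+r_j)·cross = 8·23.5000 = 188.0000
Σcross = 1068.5000 → A = |Σcross|/2 = 534.2500 mm²
Σ(r_i+r_j)·cross = 33926.2500 → first moment M = |Σ|/6 = 5654.3750
R_c = M/A = 5654.3750/534.2500 = 10.5838 mm
θ = 256° = 4.468043 rad
V = θ·R_c·A = 4.468043·10.5838·534.2500 = 25263.990 mm³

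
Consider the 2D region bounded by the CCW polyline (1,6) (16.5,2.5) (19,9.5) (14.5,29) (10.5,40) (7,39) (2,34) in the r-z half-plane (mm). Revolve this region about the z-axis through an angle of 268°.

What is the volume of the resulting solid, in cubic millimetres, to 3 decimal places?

Volume = 20706.630 mm³

Profile (r,z), 7 vertices: (1,6) (16.5,2.5) (19,9.5) (14.5,29) (10.5,40) (7,39) (2,34)
edge 0: (1,6)→(16.5,2.5)  cross = 1·2.5 − 16.5·6 = -96.5000; (r_i+r_j)·cross = 17.5·-96.5000 = -1688.7500
edge 1: (16.5,2.5)→(19,9.5)  cross = 16.5·9.5 − 19·2.5 = 109.2500; (r_i+r_j)·cross = 35.5·109.2500 = 3878.3750
edge 2: (19,9.5)→(14.5,29)  cross = 19·29 − 14.5·9.5 = 413.2500; (r_i+r_j)·cross = 33.5·413.2500 = 13843.8750
edge 3: (14.5,29)→(10.5,40)  cross = 14.5·40 − 10.5·29 = 275.5000; (r_i+r_j)·cross = 25·275.5000 = 6887.5000
edge 4: (10.5,40)→(7,39)  cross = 10.5·39 − 7·40 = 129.5000; (r_i+r_j)·cross = 17.5·129.5000 = 2266.2500
edge 5: (7,39)→(2,34)  cross = 7·34 − 2·39 = 160.0000; (r_i+r_j)·cross = 9·160.0000 = 1440.0000
edge 6: (2,34)→(1,6)  cross = 2·6 − 1·34 = -22.0000; (r_i+r_j)·cross = 3·-22.0000 = -66.0000
Σcross = 969.0000 → A = |Σcross|/2 = 484.5000 mm²
Σ(r_i+r_j)·cross = 26561.2500 → first moment M = |Σ|/6 = 4426.8750
R_c = M/A = 4426.8750/484.5000 = 9.1370 mm
θ = 268° = 4.677482 rad
V = θ·R_c·A = 4.677482·9.1370·484.5000 = 20706.630 mm³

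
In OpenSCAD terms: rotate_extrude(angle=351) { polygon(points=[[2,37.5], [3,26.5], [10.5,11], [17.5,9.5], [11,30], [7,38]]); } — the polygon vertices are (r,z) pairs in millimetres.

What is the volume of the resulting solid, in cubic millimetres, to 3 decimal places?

Volume = 11436.801 mm³

Profile (r,z), 6 vertices: (2,37.5) (3,26.5) (10.5,11) (17.5,9.5) (11,30) (7,38)
edge 0: (2,37.5)→(3,26.5)  cross = 2·26.5 − 3·37.5 = -59.5000; (r_i+r_j)·cross = 5·-59.5000 = -297.5000
edge 1: (3,26.5)→(10.5,11)  cross = 3·11 − 10.5·26.5 = -245.2500; (r_i+r_j)·cross = 13.5·-245.2500 = -3310.8750
edge 2: (10.5,11)→(17.5,9.5)  cross = 10.5·9.5 − 17.5·11 = -92.7500; (r_i+r_j)·cross = 28·-92.7500 = -2597.0000
edge 3: (17.5,9.5)→(11,30)  cross = 17.5·30 − 11·9.5 = 420.5000; (r_i+r_j)·cross = 28.5·420.5000 = 11984.2500
edge 4: (11,30)→(7,38)  cross = 11·38 − 7·30 = 208.0000; (r_i+r_j)·cross = 18·208.0000 = 3744.0000
edge 5: (7,38)→(2,37.5)  cross = 7·37.5 − 2·38 = 186.5000; (r_i+r_j)·cross = 9·186.5000 = 1678.5000
Σcross = 417.5000 → A = |Σcross|/2 = 208.7500 mm²
Σ(r_i+r_j)·cross = 11201.3750 → first moment M = |Σ|/6 = 1866.8958
R_c = M/A = 1866.8958/208.7500 = 8.9432 mm
θ = 351° = 6.126106 rad
V = θ·R_c·A = 6.126106·8.9432·208.7500 = 11436.801 mm³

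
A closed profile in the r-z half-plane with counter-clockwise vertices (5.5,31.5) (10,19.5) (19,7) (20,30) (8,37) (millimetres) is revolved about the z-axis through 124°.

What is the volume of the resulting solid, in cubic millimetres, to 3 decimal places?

Profile (r,z), 5 vertices: (5.5,31.5) (10,19.5) (19,7) (20,30) (8,37)
edge 0: (5.5,31.5)→(10,19.5)  cross = 5.5·19.5 − 10·31.5 = -207.7500; (r_i+r_j)·cross = 15.5·-207.7500 = -3220.1250
edge 1: (10,19.5)→(19,7)  cross = 10·7 − 19·19.5 = -300.5000; (r_i+r_j)·cross = 29·-300.5000 = -8714.5000
edge 2: (19,7)→(20,30)  cross = 19·30 − 20·7 = 430.0000; (r_i+r_j)·cross = 39·430.0000 = 16770.0000
edge 3: (20,30)→(8,37)  cross = 20·37 − 8·30 = 500.0000; (r_i+r_j)·cross = 28·500.0000 = 14000.0000
edge 4: (8,37)→(5.5,31.5)  cross = 8·31.5 − 5.5·37 = 48.5000; (r_i+r_j)·cross = 13.5·48.5000 = 654.7500
Σcross = 470.2500 → A = |Σcross|/2 = 235.1250 mm²
Σ(r_i+r_j)·cross = 19490.1250 → first moment M = |Σ|/6 = 3248.3542
R_c = M/A = 3248.3542/235.1250 = 13.8154 mm
θ = 124° = 2.164208 rad
V = θ·R_c·A = 2.164208·13.8154·235.1250 = 7030.115 mm³

Volume = 7030.115 mm³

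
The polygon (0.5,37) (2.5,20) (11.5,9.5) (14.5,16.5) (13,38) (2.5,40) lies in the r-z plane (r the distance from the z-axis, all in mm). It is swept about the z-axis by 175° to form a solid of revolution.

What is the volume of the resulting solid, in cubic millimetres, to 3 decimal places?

Volume = 7267.133 mm³

Profile (r,z), 6 vertices: (0.5,37) (2.5,20) (11.5,9.5) (14.5,16.5) (13,38) (2.5,40)
edge 0: (0.5,37)→(2.5,20)  cross = 0.5·20 − 2.5·37 = -82.5000; (r_i+r_j)·cross = 3·-82.5000 = -247.5000
edge 1: (2.5,20)→(11.5,9.5)  cross = 2.5·9.5 − 11.5·20 = -206.2500; (r_i+r_j)·cross = 14·-206.2500 = -2887.5000
edge 2: (11.5,9.5)→(14.5,16.5)  cross = 11.5·16.5 − 14.5·9.5 = 52.0000; (r_i+r_j)·cross = 26·52.0000 = 1352.0000
edge 3: (14.5,16.5)→(13,38)  cross = 14.5·38 − 13·16.5 = 336.5000; (r_i+r_j)·cross = 27.5·336.5000 = 9253.7500
edge 4: (13,38)→(2.5,40)  cross = 13·40 − 2.5·38 = 425.0000; (r_i+r_j)·cross = 15.5·425.0000 = 6587.5000
edge 5: (2.5,40)→(0.5,37)  cross = 2.5·37 − 0.5·40 = 72.5000; (r_i+r_j)·cross = 3·72.5000 = 217.5000
Σcross = 597.2500 → A = |Σcross|/2 = 298.6250 mm²
Σ(r_i+r_j)·cross = 14275.7500 → first moment M = |Σ|/6 = 2379.2917
R_c = M/A = 2379.2917/298.6250 = 7.9675 mm
θ = 175° = 3.054326 rad
V = θ·R_c·A = 3.054326·7.9675·298.6250 = 7267.133 mm³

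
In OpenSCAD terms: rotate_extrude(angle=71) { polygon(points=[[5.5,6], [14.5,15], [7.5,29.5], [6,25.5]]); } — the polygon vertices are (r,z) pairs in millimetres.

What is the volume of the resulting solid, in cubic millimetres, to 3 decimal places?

Profile (r,z), 4 vertices: (5.5,6) (14.5,15) (7.5,29.5) (6,25.5)
edge 0: (5.5,6)→(14.5,15)  cross = 5.5·15 − 14.5·6 = -4.5000; (r_i+r_j)·cross = 20·-4.5000 = -90.0000
edge 1: (14.5,15)→(7.5,29.5)  cross = 14.5·29.5 − 7.5·15 = 315.2500; (r_i+r_j)·cross = 22·315.2500 = 6935.5000
edge 2: (7.5,29.5)→(6,25.5)  cross = 7.5·25.5 − 6·29.5 = 14.2500; (r_i+r_j)·cross = 13.5·14.2500 = 192.3750
edge 3: (6,25.5)→(5.5,6)  cross = 6·6 − 5.5·25.5 = -104.2500; (r_i+r_j)·cross = 11.5·-104.2500 = -1198.8750
Σcross = 220.7500 → A = |Σcross|/2 = 110.3750 mm²
Σ(r_i+r_j)·cross = 5839.0000 → first moment M = |Σ|/6 = 973.1667
R_c = M/A = 973.1667/110.3750 = 8.8169 mm
θ = 71° = 1.239184 rad
V = θ·R_c·A = 1.239184·8.8169·110.3750 = 1205.932 mm³

Volume = 1205.932 mm³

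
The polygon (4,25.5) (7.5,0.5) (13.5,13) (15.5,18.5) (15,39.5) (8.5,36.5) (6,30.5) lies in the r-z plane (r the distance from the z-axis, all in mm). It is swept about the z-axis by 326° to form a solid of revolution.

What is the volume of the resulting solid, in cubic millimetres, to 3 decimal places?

Profile (r,z), 7 vertices: (4,25.5) (7.5,0.5) (13.5,13) (15.5,18.5) (15,39.5) (8.5,36.5) (6,30.5)
edge 0: (4,25.5)→(7.5,0.5)  cross = 4·0.5 − 7.5·25.5 = -189.2500; (r_i+r_j)·cross = 11.5·-189.2500 = -2176.3750
edge 1: (7.5,0.5)→(13.5,13)  cross = 7.5·13 − 13.5·0.5 = 90.7500; (r_i+r_j)·cross = 21·90.7500 = 1905.7500
edge 2: (13.5,13)→(15.5,18.5)  cross = 13.5·18.5 − 15.5·13 = 48.2500; (r_i+r_j)·cross = 29·48.2500 = 1399.2500
edge 3: (15.5,18.5)→(15,39.5)  cross = 15.5·39.5 − 15·18.5 = 334.7500; (r_i+r_j)·cross = 30.5·334.7500 = 10209.8750
edge 4: (15,39.5)→(8.5,36.5)  cross = 15·36.5 − 8.5·39.5 = 211.7500; (r_i+r_j)·cross = 23.5·211.7500 = 4976.1250
edge 5: (8.5,36.5)→(6,30.5)  cross = 8.5·30.5 − 6·36.5 = 40.2500; (r_i+r_j)·cross = 14.5·40.2500 = 583.6250
edge 6: (6,30.5)→(4,25.5)  cross = 6·25.5 − 4·30.5 = 31.0000; (r_i+r_j)·cross = 10·31.0000 = 310.0000
Σcross = 567.5000 → A = |Σcross|/2 = 283.7500 mm²
Σ(r_i+r_j)·cross = 17208.2500 → first moment M = |Σ|/6 = 2868.0417
R_c = M/A = 2868.0417/283.7500 = 10.1076 mm
θ = 326° = 5.689773 rad
V = θ·R_c·A = 5.689773·10.1076·283.7500 = 16318.507 mm³

Volume = 16318.507 mm³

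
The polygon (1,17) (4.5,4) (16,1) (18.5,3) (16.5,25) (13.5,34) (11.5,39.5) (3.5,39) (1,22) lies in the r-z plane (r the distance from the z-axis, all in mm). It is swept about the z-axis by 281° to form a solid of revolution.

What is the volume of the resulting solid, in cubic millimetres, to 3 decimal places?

Profile (r,z), 9 vertices: (1,17) (4.5,4) (16,1) (18.5,3) (16.5,25) (13.5,34) (11.5,39.5) (3.5,39) (1,22)
edge 0: (1,17)→(4.5,4)  cross = 1·4 − 4.5·17 = -72.5000; (r_i+r_j)·cross = 5.5·-72.5000 = -398.7500
edge 1: (4.5,4)→(16,1)  cross = 4.5·1 − 16·4 = -59.5000; (r_i+r_j)·cross = 20.5·-59.5000 = -1219.7500
edge 2: (16,1)→(18.5,3)  cross = 16·3 − 18.5·1 = 29.5000; (r_i+r_j)·cross = 34.5·29.5000 = 1017.7500
edge 3: (18.5,3)→(16.5,25)  cross = 18.5·25 − 16.5·3 = 413.0000; (r_i+r_j)·cross = 35·413.0000 = 14455.0000
edge 4: (16.5,25)→(13.5,34)  cross = 16.5·34 − 13.5·25 = 223.5000; (r_i+r_j)·cross = 30·223.5000 = 6705.0000
edge 5: (13.5,34)→(11.5,39.5)  cross = 13.5·39.5 − 11.5·34 = 142.2500; (r_i+r_j)·cross = 25·142.2500 = 3556.2500
edge 6: (11.5,39.5)→(3.5,39)  cross = 11.5·39 − 3.5·39.5 = 310.2500; (r_i+r_j)·cross = 15·310.2500 = 4653.7500
edge 7: (3.5,39)→(1,22)  cross = 3.5·22 − 1·39 = 38.0000; (r_i+r_j)·cross = 4.5·38.0000 = 171.0000
edge 8: (1,22)→(1,17)  cross = 1·17 − 1·22 = -5.0000; (r_i+r_j)·cross = 2·-5.0000 = -10.0000
Σcross = 1019.5000 → A = |Σcross|/2 = 509.7500 mm²
Σ(r_i+r_j)·cross = 28930.2500 → first moment M = |Σ|/6 = 4821.7083
R_c = M/A = 4821.7083/509.7500 = 9.4590 mm
θ = 281° = 4.904375 rad
V = θ·R_c·A = 4.904375·9.4590·509.7500 = 23647.467 mm³

Volume = 23647.467 mm³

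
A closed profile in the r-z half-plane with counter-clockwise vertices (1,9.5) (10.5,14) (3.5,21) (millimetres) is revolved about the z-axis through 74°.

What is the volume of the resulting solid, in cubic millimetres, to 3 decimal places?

Volume = 316.428 mm³

Profile (r,z), 3 vertices: (1,9.5) (10.5,14) (3.5,21)
edge 0: (1,9.5)→(10.5,14)  cross = 1·14 − 10.5·9.5 = -85.7500; (r_i+r_j)·cross = 11.5·-85.7500 = -986.1250
edge 1: (10.5,14)→(3.5,21)  cross = 10.5·21 − 3.5·14 = 171.5000; (r_i+r_j)·cross = 14·171.5000 = 2401.0000
edge 2: (3.5,21)→(1,9.5)  cross = 3.5·9.5 − 1·21 = 12.2500; (r_i+r_j)·cross = 4.5·12.2500 = 55.1250
Σcross = 98.0000 → A = |Σcross|/2 = 49.0000 mm²
Σ(r_i+r_j)·cross = 1470.0000 → first moment M = |Σ|/6 = 245.0000
R_c = M/A = 245.0000/49.0000 = 5.0000 mm
θ = 74° = 1.291544 rad
V = θ·R_c·A = 1.291544·5.0000·49.0000 = 316.428 mm³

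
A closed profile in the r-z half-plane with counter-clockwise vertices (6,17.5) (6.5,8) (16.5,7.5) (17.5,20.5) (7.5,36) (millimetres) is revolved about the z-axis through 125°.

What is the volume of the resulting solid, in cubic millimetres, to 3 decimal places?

Volume = 5477.243 mm³

Profile (r,z), 5 vertices: (6,17.5) (6.5,8) (16.5,7.5) (17.5,20.5) (7.5,36)
edge 0: (6,17.5)→(6.5,8)  cross = 6·8 − 6.5·17.5 = -65.7500; (r_i+r_j)·cross = 12.5·-65.7500 = -821.8750
edge 1: (6.5,8)→(16.5,7.5)  cross = 6.5·7.5 − 16.5·8 = -83.2500; (r_i+r_j)·cross = 23·-83.2500 = -1914.7500
edge 2: (16.5,7.5)→(17.5,20.5)  cross = 16.5·20.5 − 17.5·7.5 = 207.0000; (r_i+r_j)·cross = 34·207.0000 = 7038.0000
edge 3: (17.5,20.5)→(7.5,36)  cross = 17.5·36 − 7.5·20.5 = 476.2500; (r_i+r_j)·cross = 25·476.2500 = 11906.2500
edge 4: (7.5,36)→(6,17.5)  cross = 7.5·17.5 − 6·36 = -84.7500; (r_i+r_j)·cross = 13.5·-84.7500 = -1144.1250
Σcross = 449.5000 → A = |Σcross|/2 = 224.7500 mm²
Σ(r_i+r_j)·cross = 15063.5000 → first moment M = |Σ|/6 = 2510.5833
R_c = M/A = 2510.5833/224.7500 = 11.1706 mm
θ = 125° = 2.181662 rad
V = θ·R_c·A = 2.181662·11.1706·224.7500 = 5477.243 mm³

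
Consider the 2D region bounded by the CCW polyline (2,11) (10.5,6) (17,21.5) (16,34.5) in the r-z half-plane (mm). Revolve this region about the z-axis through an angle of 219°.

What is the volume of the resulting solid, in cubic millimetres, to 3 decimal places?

Volume = 7668.670 mm³

Profile (r,z), 4 vertices: (2,11) (10.5,6) (17,21.5) (16,34.5)
edge 0: (2,11)→(10.5,6)  cross = 2·6 − 10.5·11 = -103.5000; (r_i+r_j)·cross = 12.5·-103.5000 = -1293.7500
edge 1: (10.5,6)→(17,21.5)  cross = 10.5·21.5 − 17·6 = 123.7500; (r_i+r_j)·cross = 27.5·123.7500 = 3403.1250
edge 2: (17,21.5)→(16,34.5)  cross = 17·34.5 − 16·21.5 = 242.5000; (r_i+r_j)·cross = 33·242.5000 = 8002.5000
edge 3: (16,34.5)→(2,11)  cross = 16·11 − 2·34.5 = 107.0000; (r_i+r_j)·cross = 18·107.0000 = 1926.0000
Σcross = 369.7500 → A = |Σcross|/2 = 184.8750 mm²
Σ(r_i+r_j)·cross = 12037.8750 → first moment M = |Σ|/6 = 2006.3125
R_c = M/A = 2006.3125/184.8750 = 10.8523 mm
θ = 219° = 3.822271 rad
V = θ·R_c·A = 3.822271·10.8523·184.8750 = 7668.670 mm³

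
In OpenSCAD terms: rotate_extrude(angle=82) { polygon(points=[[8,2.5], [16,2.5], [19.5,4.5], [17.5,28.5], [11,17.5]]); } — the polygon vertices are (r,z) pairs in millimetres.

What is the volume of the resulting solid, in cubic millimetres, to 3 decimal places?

Profile (r,z), 5 vertices: (8,2.5) (16,2.5) (19.5,4.5) (17.5,28.5) (11,17.5)
edge 0: (8,2.5)→(16,2.5)  cross = 8·2.5 − 16·2.5 = -20.0000; (r_i+r_j)·cross = 24·-20.0000 = -480.0000
edge 1: (16,2.5)→(19.5,4.5)  cross = 16·4.5 − 19.5·2.5 = 23.2500; (r_i+r_j)·cross = 35.5·23.2500 = 825.3750
edge 2: (19.5,4.5)→(17.5,28.5)  cross = 19.5·28.5 − 17.5·4.5 = 477.0000; (r_i+r_j)·cross = 37·477.0000 = 17649.0000
edge 3: (17.5,28.5)→(11,17.5)  cross = 17.5·17.5 − 11·28.5 = -7.2500; (r_i+r_j)·cross = 28.5·-7.2500 = -206.6250
edge 4: (11,17.5)→(8,2.5)  cross = 11·2.5 − 8·17.5 = -112.5000; (r_i+r_j)·cross = 19·-112.5000 = -2137.5000
Σcross = 360.5000 → A = |Σcross|/2 = 180.2500 mm²
Σ(r_i+r_j)·cross = 15650.2500 → first moment M = |Σ|/6 = 2608.3750
R_c = M/A = 2608.3750/180.2500 = 14.4709 mm
θ = 82° = 1.431170 rad
V = θ·R_c·A = 1.431170·14.4709·180.2500 = 3733.028 mm³

Volume = 3733.028 mm³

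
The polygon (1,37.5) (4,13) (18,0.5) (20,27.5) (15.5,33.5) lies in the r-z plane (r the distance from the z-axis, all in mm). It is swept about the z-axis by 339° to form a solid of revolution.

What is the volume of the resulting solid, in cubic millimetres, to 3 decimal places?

Volume = 29910.720 mm³

Profile (r,z), 5 vertices: (1,37.5) (4,13) (18,0.5) (20,27.5) (15.5,33.5)
edge 0: (1,37.5)→(4,13)  cross = 1·13 − 4·37.5 = -137.0000; (r_i+r_j)·cross = 5·-137.0000 = -685.0000
edge 1: (4,13)→(18,0.5)  cross = 4·0.5 − 18·13 = -232.0000; (r_i+r_j)·cross = 22·-232.0000 = -5104.0000
edge 2: (18,0.5)→(20,27.5)  cross = 18·27.5 − 20·0.5 = 485.0000; (r_i+r_j)·cross = 38·485.0000 = 18430.0000
edge 3: (20,27.5)→(15.5,33.5)  cross = 20·33.5 − 15.5·27.5 = 243.7500; (r_i+r_j)·cross = 35.5·243.7500 = 8653.1250
edge 4: (15.5,33.5)→(1,37.5)  cross = 15.5·37.5 − 1·33.5 = 547.7500; (r_i+r_j)·cross = 16.5·547.7500 = 9037.8750
Σcross = 907.5000 → A = |Σcross|/2 = 453.7500 mm²
Σ(r_i+r_j)·cross = 30332.0000 → first moment M = |Σ|/6 = 5055.3333
R_c = M/A = 5055.3333/453.7500 = 11.1412 mm
θ = 339° = 5.916666 rad
V = θ·R_c·A = 5.916666·11.1412·453.7500 = 29910.720 mm³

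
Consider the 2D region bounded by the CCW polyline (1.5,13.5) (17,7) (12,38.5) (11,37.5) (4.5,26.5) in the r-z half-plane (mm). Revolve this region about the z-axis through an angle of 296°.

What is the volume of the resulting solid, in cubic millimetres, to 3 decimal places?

Profile (r,z), 5 vertices: (1.5,13.5) (17,7) (12,38.5) (11,37.5) (4.5,26.5)
edge 0: (1.5,13.5)→(17,7)  cross = 1.5·7 − 17·13.5 = -219.0000; (r_i+r_j)·cross = 18.5·-219.0000 = -4051.5000
edge 1: (17,7)→(12,38.5)  cross = 17·38.5 − 12·7 = 570.5000; (r_i+r_j)·cross = 29·570.5000 = 16544.5000
edge 2: (12,38.5)→(11,37.5)  cross = 12·37.5 − 11·38.5 = 26.5000; (r_i+r_j)·cross = 23·26.5000 = 609.5000
edge 3: (11,37.5)→(4.5,26.5)  cross = 11·26.5 − 4.5·37.5 = 122.7500; (r_i+r_j)·cross = 15.5·122.7500 = 1902.6250
edge 4: (4.5,26.5)→(1.5,13.5)  cross = 4.5·13.5 − 1.5·26.5 = 21.0000; (r_i+r_j)·cross = 6·21.0000 = 126.0000
Σcross = 521.7500 → A = |Σcross|/2 = 260.8750 mm²
Σ(r_i+r_j)·cross = 15131.1250 → first moment M = |Σ|/6 = 2521.8542
R_c = M/A = 2521.8542/260.8750 = 9.6669 mm
θ = 296° = 5.166175 rad
V = θ·R_c·A = 5.166175·9.6669·260.8750 = 13028.339 mm³

Volume = 13028.339 mm³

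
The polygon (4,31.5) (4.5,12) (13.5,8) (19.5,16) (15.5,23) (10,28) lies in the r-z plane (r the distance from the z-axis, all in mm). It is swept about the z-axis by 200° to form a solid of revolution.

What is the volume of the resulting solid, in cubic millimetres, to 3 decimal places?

Volume = 8131.271 mm³

Profile (r,z), 6 vertices: (4,31.5) (4.5,12) (13.5,8) (19.5,16) (15.5,23) (10,28)
edge 0: (4,31.5)→(4.5,12)  cross = 4·12 − 4.5·31.5 = -93.7500; (r_i+r_j)·cross = 8.5·-93.7500 = -796.8750
edge 1: (4.5,12)→(13.5,8)  cross = 4.5·8 − 13.5·12 = -126.0000; (r_i+r_j)·cross = 18·-126.0000 = -2268.0000
edge 2: (13.5,8)→(19.5,16)  cross = 13.5·16 − 19.5·8 = 60.0000; (r_i+r_j)·cross = 33·60.0000 = 1980.0000
edge 3: (19.5,16)→(15.5,23)  cross = 19.5·23 − 15.5·16 = 200.5000; (r_i+r_j)·cross = 35·200.5000 = 7017.5000
edge 4: (15.5,23)→(10,28)  cross = 15.5·28 − 10·23 = 204.0000; (r_i+r_j)·cross = 25.5·204.0000 = 5202.0000
edge 5: (10,28)→(4,31.5)  cross = 10·31.5 − 4·28 = 203.0000; (r_i+r_j)·cross = 14·203.0000 = 2842.0000
Σcross = 447.7500 → A = |Σcross|/2 = 223.8750 mm²
Σ(r_i+r_j)·cross = 13976.6250 → first moment M = |Σ|/6 = 2329.4375
R_c = M/A = 2329.4375/223.8750 = 10.4051 mm
θ = 200° = 3.490659 rad
V = θ·R_c·A = 3.490659·10.4051·223.8750 = 8131.271 mm³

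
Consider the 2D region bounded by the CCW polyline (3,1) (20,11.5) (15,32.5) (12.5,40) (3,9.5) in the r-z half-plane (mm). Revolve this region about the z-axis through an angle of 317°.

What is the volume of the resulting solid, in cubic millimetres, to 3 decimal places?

Volume = 20472.580 mm³

Profile (r,z), 5 vertices: (3,1) (20,11.5) (15,32.5) (12.5,40) (3,9.5)
edge 0: (3,1)→(20,11.5)  cross = 3·11.5 − 20·1 = 14.5000; (r_i+r_j)·cross = 23·14.5000 = 333.5000
edge 1: (20,11.5)→(15,32.5)  cross = 20·32.5 − 15·11.5 = 477.5000; (r_i+r_j)·cross = 35·477.5000 = 16712.5000
edge 2: (15,32.5)→(12.5,40)  cross = 15·40 − 12.5·32.5 = 193.7500; (r_i+r_j)·cross = 27.5·193.7500 = 5328.1250
edge 3: (12.5,40)→(3,9.5)  cross = 12.5·9.5 − 3·40 = -1.2500; (r_i+r_j)·cross = 15.5·-1.2500 = -19.3750
edge 4: (3,9.5)→(3,1)  cross = 3·1 − 3·9.5 = -25.5000; (r_i+r_j)·cross = 6·-25.5000 = -153.0000
Σcross = 659.0000 → A = |Σcross|/2 = 329.5000 mm²
Σ(r_i+r_j)·cross = 22201.7500 → first moment M = |Σ|/6 = 3700.2917
R_c = M/A = 3700.2917/329.5000 = 11.2300 mm
θ = 317° = 5.532694 rad
V = θ·R_c·A = 5.532694·11.2300·329.5000 = 20472.580 mm³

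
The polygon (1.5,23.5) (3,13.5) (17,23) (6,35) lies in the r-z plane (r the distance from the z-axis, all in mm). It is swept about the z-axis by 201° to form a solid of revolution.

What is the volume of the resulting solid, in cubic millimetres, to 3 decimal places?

Profile (r,z), 4 vertices: (1.5,23.5) (3,13.5) (17,23) (6,35)
edge 0: (1.5,23.5)→(3,13.5)  cross = 1.5·13.5 − 3·23.5 = -50.2500; (r_i+r_j)·cross = 4.5·-50.2500 = -226.1250
edge 1: (3,13.5)→(17,23)  cross = 3·23 − 17·13.5 = -160.5000; (r_i+r_j)·cross = 20·-160.5000 = -3210.0000
edge 2: (17,23)→(6,35)  cross = 17·35 − 6·23 = 457.0000; (r_i+r_j)·cross = 23·457.0000 = 10511.0000
edge 3: (6,35)→(1.5,23.5)  cross = 6·23.5 − 1.5·35 = 88.5000; (r_i+r_j)·cross = 7.5·88.5000 = 663.7500
Σcross = 334.7500 → A = |Σcross|/2 = 167.3750 mm²
Σ(r_i+r_j)·cross = 7738.6250 → first moment M = |Σ|/6 = 1289.7708
R_c = M/A = 1289.7708/167.3750 = 7.7059 mm
θ = 201° = 3.508112 rad
V = θ·R_c·A = 3.508112·7.7059·167.3750 = 4524.660 mm³

Volume = 4524.660 mm³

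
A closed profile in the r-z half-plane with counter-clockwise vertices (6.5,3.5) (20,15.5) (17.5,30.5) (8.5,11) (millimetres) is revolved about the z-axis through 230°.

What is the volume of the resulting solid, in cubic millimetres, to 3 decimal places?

Volume = 7464.010 mm³

Profile (r,z), 4 vertices: (6.5,3.5) (20,15.5) (17.5,30.5) (8.5,11)
edge 0: (6.5,3.5)→(20,15.5)  cross = 6.5·15.5 − 20·3.5 = 30.7500; (r_i+r_j)·cross = 26.5·30.7500 = 814.8750
edge 1: (20,15.5)→(17.5,30.5)  cross = 20·30.5 − 17.5·15.5 = 338.7500; (r_i+r_j)·cross = 37.5·338.7500 = 12703.1250
edge 2: (17.5,30.5)→(8.5,11)  cross = 17.5·11 − 8.5·30.5 = -66.7500; (r_i+r_j)·cross = 26·-66.7500 = -1735.5000
edge 3: (8.5,11)→(6.5,3.5)  cross = 8.5·3.5 − 6.5·11 = -41.7500; (r_i+r_j)·cross = 15·-41.7500 = -626.2500
Σcross = 261.0000 → A = |Σcross|/2 = 130.5000 mm²
Σ(r_i+r_j)·cross = 11156.2500 → first moment M = |Σ|/6 = 1859.3750
R_c = M/A = 1859.3750/130.5000 = 14.2481 mm
θ = 230° = 4.014257 rad
V = θ·R_c·A = 4.014257·14.2481·130.5000 = 7464.010 mm³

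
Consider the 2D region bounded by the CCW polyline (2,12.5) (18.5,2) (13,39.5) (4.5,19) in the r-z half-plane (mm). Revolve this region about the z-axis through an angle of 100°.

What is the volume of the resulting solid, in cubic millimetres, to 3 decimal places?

Volume = 5489.497 mm³

Profile (r,z), 4 vertices: (2,12.5) (18.5,2) (13,39.5) (4.5,19)
edge 0: (2,12.5)→(18.5,2)  cross = 2·2 − 18.5·12.5 = -227.2500; (r_i+r_j)·cross = 20.5·-227.2500 = -4658.6250
edge 1: (18.5,2)→(13,39.5)  cross = 18.5·39.5 − 13·2 = 704.7500; (r_i+r_j)·cross = 31.5·704.7500 = 22199.6250
edge 2: (13,39.5)→(4.5,19)  cross = 13·19 − 4.5·39.5 = 69.2500; (r_i+r_j)·cross = 17.5·69.2500 = 1211.8750
edge 3: (4.5,19)→(2,12.5)  cross = 4.5·12.5 − 2·19 = 18.2500; (r_i+r_j)·cross = 6.5·18.2500 = 118.6250
Σcross = 565.0000 → A = |Σcross|/2 = 282.5000 mm²
Σ(r_i+r_j)·cross = 18871.5000 → first moment M = |Σ|/6 = 3145.2500
R_c = M/A = 3145.2500/282.5000 = 11.1336 mm
θ = 100° = 1.745329 rad
V = θ·R_c·A = 1.745329·11.1336·282.5000 = 5489.497 mm³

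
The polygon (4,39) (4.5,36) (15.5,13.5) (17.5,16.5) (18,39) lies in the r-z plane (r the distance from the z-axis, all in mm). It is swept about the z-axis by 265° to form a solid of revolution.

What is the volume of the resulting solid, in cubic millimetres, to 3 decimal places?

Profile (r,z), 5 vertices: (4,39) (4.5,36) (15.5,13.5) (17.5,16.5) (18,39)
edge 0: (4,39)→(4.5,36)  cross = 4·36 − 4.5·39 = -31.5000; (r_i+r_j)·cross = 8.5·-31.5000 = -267.7500
edge 1: (4.5,36)→(15.5,13.5)  cross = 4.5·13.5 − 15.5·36 = -497.2500; (r_i+r_j)·cross = 20·-497.2500 = -9945.0000
edge 2: (15.5,13.5)→(17.5,16.5)  cross = 15.5·16.5 − 17.5·13.5 = 19.5000; (r_i+r_j)·cross = 33·19.5000 = 643.5000
edge 3: (17.5,16.5)→(18,39)  cross = 17.5·39 − 18·16.5 = 385.5000; (r_i+r_j)·cross = 35.5·385.5000 = 13685.2500
edge 4: (18,39)→(4,39)  cross = 18·39 − 4·39 = 546.0000; (r_i+r_j)·cross = 22·546.0000 = 12012.0000
Σcross = 422.2500 → A = |Σcross|/2 = 211.1250 mm²
Σ(r_i+r_j)·cross = 16128.0000 → first moment M = |Σ|/6 = 2688.0000
R_c = M/A = 2688.0000/211.1250 = 12.7318 mm
θ = 265° = 4.625123 rad
V = θ·R_c·A = 4.625123·12.7318·211.1250 = 12432.329 mm³

Volume = 12432.329 mm³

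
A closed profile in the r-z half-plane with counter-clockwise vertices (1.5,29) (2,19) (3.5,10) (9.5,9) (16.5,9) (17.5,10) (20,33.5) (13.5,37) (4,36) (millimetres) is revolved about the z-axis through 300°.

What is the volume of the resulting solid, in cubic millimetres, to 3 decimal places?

Profile (r,z), 9 vertices: (1.5,29) (2,19) (3.5,10) (9.5,9) (16.5,9) (17.5,10) (20,33.5) (13.5,37) (4,36)
edge 0: (1.5,29)→(2,19)  cross = 1.5·19 − 2·29 = -29.5000; (r_i+r_j)·cross = 3.5·-29.5000 = -103.2500
edge 1: (2,19)→(3.5,10)  cross = 2·10 − 3.5·19 = -46.5000; (r_i+r_j)·cross = 5.5·-46.5000 = -255.7500
edge 2: (3.5,10)→(9.5,9)  cross = 3.5·9 − 9.5·10 = -63.5000; (r_i+r_j)·cross = 13·-63.5000 = -825.5000
edge 3: (9.5,9)→(16.5,9)  cross = 9.5·9 − 16.5·9 = -63.0000; (r_i+r_j)·cross = 26·-63.0000 = -1638.0000
edge 4: (16.5,9)→(17.5,10)  cross = 16.5·10 − 17.5·9 = 7.5000; (r_i+r_j)·cross = 34·7.5000 = 255.0000
edge 5: (17.5,10)→(20,33.5)  cross = 17.5·33.5 − 20·10 = 386.2500; (r_i+r_j)·cross = 37.5·386.2500 = 14484.3750
edge 6: (20,33.5)→(13.5,37)  cross = 20·37 − 13.5·33.5 = 287.7500; (r_i+r_j)·cross = 33.5·287.7500 = 9639.6250
edge 7: (13.5,37)→(4,36)  cross = 13.5·36 − 4·37 = 338.0000; (r_i+r_j)·cross = 17.5·338.0000 = 5915.0000
edge 8: (4,36)→(1.5,29)  cross = 4·29 − 1.5·36 = 62.0000; (r_i+r_j)·cross = 5.5·62.0000 = 341.0000
Σcross = 879.0000 → A = |Σcross|/2 = 439.5000 mm²
Σ(r_i+r_j)·cross = 27812.5000 → first moment M = |Σ|/6 = 4635.4167
R_c = M/A = 4635.4167/439.5000 = 10.5470 mm
θ = 300° = 5.235988 rad
V = θ·R_c·A = 5.235988·10.5470·439.5000 = 24270.985 mm³

Volume = 24270.985 mm³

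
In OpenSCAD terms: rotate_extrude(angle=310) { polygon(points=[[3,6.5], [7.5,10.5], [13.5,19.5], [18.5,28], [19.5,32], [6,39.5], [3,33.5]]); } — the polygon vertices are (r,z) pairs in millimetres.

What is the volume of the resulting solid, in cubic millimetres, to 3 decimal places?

Volume = 15523.911 mm³

Profile (r,z), 7 vertices: (3,6.5) (7.5,10.5) (13.5,19.5) (18.5,28) (19.5,32) (6,39.5) (3,33.5)
edge 0: (3,6.5)→(7.5,10.5)  cross = 3·10.5 − 7.5·6.5 = -17.2500; (r_i+r_j)·cross = 10.5·-17.2500 = -181.1250
edge 1: (7.5,10.5)→(13.5,19.5)  cross = 7.5·19.5 − 13.5·10.5 = 4.5000; (r_i+r_j)·cross = 21·4.5000 = 94.5000
edge 2: (13.5,19.5)→(18.5,28)  cross = 13.5·28 − 18.5·19.5 = 17.2500; (r_i+r_j)·cross = 32·17.2500 = 552.0000
edge 3: (18.5,28)→(19.5,32)  cross = 18.5·32 − 19.5·28 = 46.0000; (r_i+r_j)·cross = 38·46.0000 = 1748.0000
edge 4: (19.5,32)→(6,39.5)  cross = 19.5·39.5 − 6·32 = 578.2500; (r_i+r_j)·cross = 25.5·578.2500 = 14745.3750
edge 5: (6,39.5)→(3,33.5)  cross = 6·33.5 − 3·39.5 = 82.5000; (r_i+r_j)·cross = 9·82.5000 = 742.5000
edge 6: (3,33.5)→(3,6.5)  cross = 3·6.5 − 3·33.5 = -81.0000; (r_i+r_j)·cross = 6·-81.0000 = -486.0000
Σcross = 630.2500 → A = |Σcross|/2 = 315.1250 mm²
Σ(r_i+r_j)·cross = 17215.2500 → first moment M = |Σ|/6 = 2869.2083
R_c = M/A = 2869.2083/315.1250 = 9.1050 mm
θ = 310° = 5.410521 rad
V = θ·R_c·A = 5.410521·9.1050·315.1250 = 15523.911 mm³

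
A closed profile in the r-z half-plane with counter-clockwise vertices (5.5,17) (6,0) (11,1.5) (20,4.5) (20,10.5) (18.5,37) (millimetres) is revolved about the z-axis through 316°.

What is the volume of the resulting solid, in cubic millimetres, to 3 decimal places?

Volume = 25792.826 mm³

Profile (r,z), 6 vertices: (5.5,17) (6,0) (11,1.5) (20,4.5) (20,10.5) (18.5,37)
edge 0: (5.5,17)→(6,0)  cross = 5.5·0 − 6·17 = -102.0000; (r_i+r_j)·cross = 11.5·-102.0000 = -1173.0000
edge 1: (6,0)→(11,1.5)  cross = 6·1.5 − 11·0 = 9.0000; (r_i+r_j)·cross = 17·9.0000 = 153.0000
edge 2: (11,1.5)→(20,4.5)  cross = 11·4.5 − 20·1.5 = 19.5000; (r_i+r_j)·cross = 31·19.5000 = 604.5000
edge 3: (20,4.5)→(20,10.5)  cross = 20·10.5 − 20·4.5 = 120.0000; (r_i+r_j)·cross = 40·120.0000 = 4800.0000
edge 4: (20,10.5)→(18.5,37)  cross = 20·37 − 18.5·10.5 = 545.7500; (r_i+r_j)·cross = 38.5·545.7500 = 21011.3750
edge 5: (18.5,37)→(5.5,17)  cross = 18.5·17 − 5.5·37 = 111.0000; (r_i+r_j)·cross = 24·111.0000 = 2664.0000
Σcross = 703.2500 → A = |Σcross|/2 = 351.6250 mm²
Σ(r_i+r_j)·cross = 28059.8750 → first moment M = |Σ|/6 = 4676.6458
R_c = M/A = 4676.6458/351.6250 = 13.3001 mm
θ = 316° = 5.515240 rad
V = θ·R_c·A = 5.515240·13.3001·351.6250 = 25792.826 mm³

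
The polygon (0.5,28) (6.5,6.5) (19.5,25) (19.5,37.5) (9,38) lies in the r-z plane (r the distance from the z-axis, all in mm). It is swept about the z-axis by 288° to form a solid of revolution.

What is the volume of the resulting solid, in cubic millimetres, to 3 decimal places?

Profile (r,z), 5 vertices: (0.5,28) (6.5,6.5) (19.5,25) (19.5,37.5) (9,38)
edge 0: (0.5,28)→(6.5,6.5)  cross = 0.5·6.5 − 6.5·28 = -178.7500; (r_i+r_j)·cross = 7·-178.7500 = -1251.2500
edge 1: (6.5,6.5)→(19.5,25)  cross = 6.5·25 − 19.5·6.5 = 35.7500; (r_i+r_j)·cross = 26·35.7500 = 929.5000
edge 2: (19.5,25)→(19.5,37.5)  cross = 19.5·37.5 − 19.5·25 = 243.7500; (r_i+r_j)·cross = 39·243.7500 = 9506.2500
edge 3: (19.5,37.5)→(9,38)  cross = 19.5·38 − 9·37.5 = 403.5000; (r_i+r_j)·cross = 28.5·403.5000 = 11499.7500
edge 4: (9,38)→(0.5,28)  cross = 9·28 − 0.5·38 = 233.0000; (r_i+r_j)·cross = 9.5·233.0000 = 2213.5000
Σcross = 737.2500 → A = |Σcross|/2 = 368.6250 mm²
Σ(r_i+r_j)·cross = 22897.7500 → first moment M = |Σ|/6 = 3816.2917
R_c = M/A = 3816.2917/368.6250 = 10.3528 mm
θ = 288° = 5.026548 rad
V = θ·R_c·A = 5.026548·10.3528·368.6250 = 19182.774 mm³

Volume = 19182.774 mm³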